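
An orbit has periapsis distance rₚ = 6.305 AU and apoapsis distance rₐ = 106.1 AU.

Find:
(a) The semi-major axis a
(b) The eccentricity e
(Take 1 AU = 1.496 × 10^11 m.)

Convert to SI: rₚ = 6.305 AU = 9.43228e+11 m; rₐ = 106.1 AU = 1.58726e+13 m.
(a) a = (rₚ + rₐ) / 2 = (9.43228e+11 + 1.58726e+13) / 2 ≈ 8.408e+12 m = 56.2 AU.
(b) e = (rₐ − rₚ) / (rₐ + rₚ) = (1.58726e+13 − 9.43228e+11) / (1.58726e+13 + 9.43228e+11) ≈ 0.8878.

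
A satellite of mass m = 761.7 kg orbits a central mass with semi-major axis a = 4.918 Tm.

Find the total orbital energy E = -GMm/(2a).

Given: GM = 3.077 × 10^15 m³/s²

Convert to SI: a = 4.918 Tm = 4.918e+12 m.
E = −GMm / (2a).
E = −3.077e+15 · 761.7 / (2 · 4.918e+12) J ≈ -2.383e+05 J = -238.3 kJ.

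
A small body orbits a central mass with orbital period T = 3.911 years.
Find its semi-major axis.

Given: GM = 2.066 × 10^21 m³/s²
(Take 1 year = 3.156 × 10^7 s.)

Convert to SI: T = 3.911 years = 1.23431e+08 s.
Invert Kepler's third law: a = (GM · T² / (4π²))^(1/3).
Substituting T = 1.23431e+08 s and GM = 2.066e+21 m³/s²:
a = (2.066e+21 · (1.23431e+08)² / (4π²))^(1/3) m
a ≈ 9.273e+11 m = 927.3 Gm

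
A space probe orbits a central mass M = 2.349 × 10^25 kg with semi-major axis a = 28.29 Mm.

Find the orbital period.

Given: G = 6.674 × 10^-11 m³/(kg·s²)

Convert to SI: a = 28.29 Mm = 2.829e+07 m.
GM = G · M = 6.674e-11 · 2.349e+25 = 1.56772e+15 m³/s².
Kepler's third law: T = 2π √(a³ / GM).
Substituting a = 2.829e+07 m and GM = 1.56772e+15 m³/s²:
T = 2π √((2.829e+07)³ / 1.56772e+15) s
T ≈ 2.388e+04 s = 6.633 hours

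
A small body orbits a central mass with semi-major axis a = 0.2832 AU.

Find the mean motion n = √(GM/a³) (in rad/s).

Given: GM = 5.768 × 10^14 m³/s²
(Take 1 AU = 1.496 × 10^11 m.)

Convert to SI: a = 0.2832 AU = 4.23667e+10 m.
n = √(GM / a³).
n = √(5.768e+14 / (4.23667e+10)³) rad/s ≈ 2.754e-09 rad/s.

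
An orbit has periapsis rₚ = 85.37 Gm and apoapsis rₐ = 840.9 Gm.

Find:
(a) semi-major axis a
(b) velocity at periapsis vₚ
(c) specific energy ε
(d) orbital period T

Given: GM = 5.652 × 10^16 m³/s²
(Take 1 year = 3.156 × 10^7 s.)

Convert to SI: rₚ = 85.37 Gm = 8.537e+10 m; rₐ = 840.9 Gm = 8.409e+11 m.
(a) a = (rₚ + rₐ)/2 = (8.537e+10 + 8.409e+11)/2 ≈ 4.631e+11 m
(b) With a = (rₚ + rₐ)/2 = 4.63135e+11 m, vₚ = √(GM (2/rₚ − 1/a)) = √(5.652e+16 · (2/8.537e+10 − 1/4.63135e+11)) m/s ≈ 1096 m/s
(c) With a = (rₚ + rₐ)/2 = 4.63135e+11 m, ε = −GM/(2a) = −5.652e+16/(2 · 4.63135e+11) J/kg ≈ -6.102e+04 J/kg
(d) With a = (rₚ + rₐ)/2 = 4.63135e+11 m, T = 2π √(a³/GM) = 2π √((4.63135e+11)³/5.652e+16) s ≈ 8.33e+09 s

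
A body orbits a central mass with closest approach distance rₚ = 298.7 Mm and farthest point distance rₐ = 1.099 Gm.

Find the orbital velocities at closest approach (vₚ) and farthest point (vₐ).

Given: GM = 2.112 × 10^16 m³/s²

Convert to SI: rₚ = 298.7 Mm = 2.987e+08 m; rₐ = 1.099 Gm = 1.099e+09 m.
Use the vis-viva equation v² = GM(2/r − 1/a) with a = (rₚ + rₐ)/2 = (2.987e+08 + 1.099e+09)/2 = 6.9885e+08 m.
vₚ = √(GM · (2/rₚ − 1/a)) = √(2.112e+16 · (2/2.987e+08 − 1/6.9885e+08)) m/s ≈ 1.054e+04 m/s = 10.54 km/s.
vₐ = √(GM · (2/rₐ − 1/a)) = √(2.112e+16 · (2/1.099e+09 − 1/6.9885e+08)) m/s ≈ 2866 m/s = 2.866 km/s.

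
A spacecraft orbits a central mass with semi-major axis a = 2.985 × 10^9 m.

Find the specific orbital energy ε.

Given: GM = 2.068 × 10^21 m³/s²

ε = −GM / (2a).
ε = −2.068e+21 / (2 · 2.985e+09) J/kg ≈ -3.464e+11 J/kg = -346.4 GJ/kg.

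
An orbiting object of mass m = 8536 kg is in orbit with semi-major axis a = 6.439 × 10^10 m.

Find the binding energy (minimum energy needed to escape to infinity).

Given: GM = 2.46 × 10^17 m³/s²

Total orbital energy is E = −GMm/(2a); binding energy is E_bind = −E = GMm/(2a).
E_bind = 2.46e+17 · 8536 / (2 · 6.439e+10) J ≈ 1.631e+10 J = 16.31 GJ.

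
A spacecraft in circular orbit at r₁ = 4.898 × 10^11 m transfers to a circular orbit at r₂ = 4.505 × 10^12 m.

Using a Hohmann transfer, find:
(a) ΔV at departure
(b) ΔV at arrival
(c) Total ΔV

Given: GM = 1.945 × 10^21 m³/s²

Transfer semi-major axis: a_t = (r₁ + r₂)/2 = (4.898e+11 + 4.505e+12)/2 = 2.4974e+12 m.
Circular speeds: v₁ = √(GM/r₁) = 63015.9 m/s, v₂ = √(GM/r₂) = 20778.4 m/s.
Transfer speeds (vis-viva v² = GM(2/r − 1/a_t)): v₁ᵗ = 84635.7 m/s, v₂ᵗ = 9201.9 m/s.
(a) ΔV₁ = |v₁ᵗ − v₁| ≈ 2.162e+04 m/s = 21.62 km/s.
(b) ΔV₂ = |v₂ − v₂ᵗ| ≈ 1.158e+04 m/s = 11.58 km/s.
(c) ΔV_total = ΔV₁ + ΔV₂ ≈ 3.32e+04 m/s = 33.2 km/s.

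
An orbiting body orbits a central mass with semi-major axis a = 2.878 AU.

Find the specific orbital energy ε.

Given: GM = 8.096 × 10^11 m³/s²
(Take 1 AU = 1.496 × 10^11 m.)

Convert to SI: a = 2.878 AU = 4.30549e+11 m.
ε = −GM / (2a).
ε = −8.096e+11 / (2 · 4.30549e+11) J/kg ≈ -0.9402 J/kg = -0.9402 J/kg.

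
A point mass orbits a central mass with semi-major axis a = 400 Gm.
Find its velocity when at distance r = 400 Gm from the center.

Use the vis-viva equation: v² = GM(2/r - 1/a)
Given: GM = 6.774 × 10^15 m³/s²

Convert to SI: a = 400 Gm = 4e+11 m; r = 400 Gm = 4e+11 m.
Vis-viva: v = √(GM · (2/r − 1/a)).
2/r − 1/a = 2/4e+11 − 1/4e+11 = 2.5e-12 m⁻¹.
v = √(6.774e+15 · 2.5e-12) m/s ≈ 130.1 m/s = 130.1 m/s.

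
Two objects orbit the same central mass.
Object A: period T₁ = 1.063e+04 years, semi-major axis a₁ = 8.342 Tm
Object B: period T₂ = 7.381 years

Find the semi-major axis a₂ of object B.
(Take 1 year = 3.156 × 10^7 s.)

Convert to SI: T₁ = 1.063e+04 years = 3.35483e+11 s; a₁ = 8.342 Tm = 8.342e+12 m; T₂ = 7.381 years = 2.32944e+08 s.
Kepler's third law: (T₁/T₂)² = (a₁/a₂)³ ⇒ a₂ = a₁ · (T₂/T₁)^(2/3).
T₂/T₁ = 2.32944e+08 / 3.35483e+11 = 0.000694356.
a₂ = 8.342e+12 · (0.000694356)^(2/3) m ≈ 6.541e+10 m = 65.41 Gm.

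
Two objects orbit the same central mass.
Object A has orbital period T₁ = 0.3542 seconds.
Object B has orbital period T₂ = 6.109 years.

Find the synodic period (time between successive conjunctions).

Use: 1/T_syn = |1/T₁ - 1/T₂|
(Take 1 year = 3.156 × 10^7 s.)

Convert to SI: T₂ = 6.109 years = 1.928e+08 s.
T_syn = |T₁ · T₂ / (T₁ − T₂)|.
T_syn = |0.3542 · 1.928e+08 / (0.3542 − 1.928e+08)| s ≈ 0.3542 s = 0.3542 seconds.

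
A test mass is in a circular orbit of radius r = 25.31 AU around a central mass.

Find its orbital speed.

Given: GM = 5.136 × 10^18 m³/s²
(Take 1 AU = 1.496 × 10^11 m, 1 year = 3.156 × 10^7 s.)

Convert to SI: r = 25.31 AU = 3.78638e+12 m.
For a circular orbit, gravity supplies the centripetal force, so v = √(GM / r).
v = √(5.136e+18 / 3.78638e+12) m/s ≈ 1165 m/s = 0.2457 AU/year.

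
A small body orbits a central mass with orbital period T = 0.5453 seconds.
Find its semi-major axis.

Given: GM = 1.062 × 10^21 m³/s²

Invert Kepler's third law: a = (GM · T² / (4π²))^(1/3).
Substituting T = 0.5453 s and GM = 1.062e+21 m³/s²:
a = (1.062e+21 · (0.5453)² / (4π²))^(1/3) m
a ≈ 2e+06 m = 2 Mm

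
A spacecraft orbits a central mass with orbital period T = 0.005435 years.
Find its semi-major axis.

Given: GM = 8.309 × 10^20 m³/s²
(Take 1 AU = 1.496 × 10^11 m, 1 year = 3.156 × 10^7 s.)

Convert to SI: T = 0.005435 years = 171529 s.
Invert Kepler's third law: a = (GM · T² / (4π²))^(1/3).
Substituting T = 171529 s and GM = 8.309e+20 m³/s²:
a = (8.309e+20 · (171529)² / (4π²))^(1/3) m
a ≈ 8.524e+09 m = 0.05698 AU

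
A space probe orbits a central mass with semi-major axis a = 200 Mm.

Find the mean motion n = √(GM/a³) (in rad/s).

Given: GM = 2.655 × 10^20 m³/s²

Convert to SI: a = 200 Mm = 2e+08 m.
n = √(GM / a³).
n = √(2.655e+20 / (2e+08)³) rad/s ≈ 0.005761 rad/s.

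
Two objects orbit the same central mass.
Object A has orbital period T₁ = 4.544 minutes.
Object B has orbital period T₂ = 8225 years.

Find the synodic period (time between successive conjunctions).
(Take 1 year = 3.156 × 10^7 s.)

Convert to SI: T₁ = 4.544 minutes = 272.64 s; T₂ = 8225 years = 2.59581e+11 s.
T_syn = |T₁ · T₂ / (T₁ − T₂)|.
T_syn = |272.64 · 2.59581e+11 / (272.64 − 2.59581e+11)| s ≈ 272.6 s = 4.544 minutes.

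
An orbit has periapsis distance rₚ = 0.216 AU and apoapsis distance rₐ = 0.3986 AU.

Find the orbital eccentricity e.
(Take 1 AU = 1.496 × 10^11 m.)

Convert to SI: rₚ = 0.216 AU = 3.23136e+10 m; rₐ = 0.3986 AU = 5.96306e+10 m.
e = (rₐ − rₚ) / (rₐ + rₚ).
e = (5.96306e+10 − 3.23136e+10) / (5.96306e+10 + 3.23136e+10) = 2.7317e+10 / 9.19442e+10 ≈ 0.2971.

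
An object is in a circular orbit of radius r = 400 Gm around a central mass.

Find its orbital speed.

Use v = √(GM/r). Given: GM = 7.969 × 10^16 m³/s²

Convert to SI: r = 400 Gm = 4e+11 m.
For a circular orbit, gravity supplies the centripetal force, so v = √(GM / r).
v = √(7.969e+16 / 4e+11) m/s ≈ 446.3 m/s = 446.3 m/s.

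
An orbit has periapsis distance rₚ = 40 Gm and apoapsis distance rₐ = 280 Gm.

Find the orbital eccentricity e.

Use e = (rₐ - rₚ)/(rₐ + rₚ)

Convert to SI: rₚ = 40 Gm = 4e+10 m; rₐ = 280 Gm = 2.8e+11 m.
e = (rₐ − rₚ) / (rₐ + rₚ).
e = (2.8e+11 − 4e+10) / (2.8e+11 + 4e+10) = 2.4e+11 / 3.2e+11 ≈ 0.75.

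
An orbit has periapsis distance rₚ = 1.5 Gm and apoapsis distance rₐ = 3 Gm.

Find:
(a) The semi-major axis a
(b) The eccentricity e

Convert to SI: rₚ = 1.5 Gm = 1.5e+09 m; rₐ = 3 Gm = 3e+09 m.
(a) a = (rₚ + rₐ) / 2 = (1.5e+09 + 3e+09) / 2 ≈ 2.25e+09 m = 2.25 Gm.
(b) e = (rₐ − rₚ) / (rₐ + rₚ) = (3e+09 − 1.5e+09) / (3e+09 + 1.5e+09) ≈ 0.3333.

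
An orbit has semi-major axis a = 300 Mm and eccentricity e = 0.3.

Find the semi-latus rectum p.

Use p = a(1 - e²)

Convert to SI: a = 300 Mm = 3e+08 m.
p = a (1 − e²).
p = 3e+08 · (1 − (0.3)²) = 3e+08 · 0.91 ≈ 2.73e+08 m = 273 Mm.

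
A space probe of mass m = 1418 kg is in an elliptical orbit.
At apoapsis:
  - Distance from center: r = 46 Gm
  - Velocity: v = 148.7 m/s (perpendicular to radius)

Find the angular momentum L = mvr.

Convert to SI: r = 46 Gm = 4.6e+10 m.
Since v is perpendicular to r, L = m · v · r.
L = 1418 · 148.7 · 4.6e+10 kg·m²/s ≈ 9.699e+15 kg·m²/s.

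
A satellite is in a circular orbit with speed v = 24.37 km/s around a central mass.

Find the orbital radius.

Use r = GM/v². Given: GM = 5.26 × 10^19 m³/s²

Convert to SI: v = 24.37 km/s = 24370 m/s.
For a circular orbit, v² = GM / r, so r = GM / v².
r = 5.26e+19 / (24370)² m ≈ 8.857e+10 m = 88.57 Gm.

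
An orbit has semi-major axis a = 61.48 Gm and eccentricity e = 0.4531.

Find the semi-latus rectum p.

Convert to SI: a = 61.48 Gm = 6.148e+10 m.
p = a (1 − e²).
p = 6.148e+10 · (1 − (0.4531)²) = 6.148e+10 · 0.7947 ≈ 4.886e+10 m = 48.86 Gm.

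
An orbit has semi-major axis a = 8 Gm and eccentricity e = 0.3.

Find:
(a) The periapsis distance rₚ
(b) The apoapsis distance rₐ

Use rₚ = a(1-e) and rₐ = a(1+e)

Convert to SI: a = 8 Gm = 8e+09 m.
(a) rₚ = a(1 − e) = 8e+09 · (1 − 0.3) = 8e+09 · 0.7 ≈ 5.6e+09 m = 5.6 Gm.
(b) rₐ = a(1 + e) = 8e+09 · (1 + 0.3) = 8e+09 · 1.3 ≈ 1.04e+10 m = 10.4 Gm.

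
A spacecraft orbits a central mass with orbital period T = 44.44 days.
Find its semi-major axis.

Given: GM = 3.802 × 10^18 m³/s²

Convert to SI: T = 44.44 days = 3.83962e+06 s.
Invert Kepler's third law: a = (GM · T² / (4π²))^(1/3).
Substituting T = 3.83962e+06 s and GM = 3.802e+18 m³/s²:
a = (3.802e+18 · (3.83962e+06)² / (4π²))^(1/3) m
a ≈ 1.124e+10 m = 11.24 Gm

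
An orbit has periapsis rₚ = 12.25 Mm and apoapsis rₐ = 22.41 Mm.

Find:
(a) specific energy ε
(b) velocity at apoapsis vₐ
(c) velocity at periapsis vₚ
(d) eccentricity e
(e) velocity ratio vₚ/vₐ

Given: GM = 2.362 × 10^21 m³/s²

Convert to SI: rₚ = 12.25 Mm = 1.225e+07 m; rₐ = 22.41 Mm = 2.241e+07 m.
(a) With a = (rₚ + rₐ)/2 = 1.733e+07 m, ε = −GM/(2a) = −2.362e+21/(2 · 1.733e+07) J/kg ≈ -6.815e+13 J/kg
(b) With a = (rₚ + rₐ)/2 = 1.733e+07 m, vₐ = √(GM (2/rₐ − 1/a)) = √(2.362e+21 · (2/2.241e+07 − 1/1.733e+07)) m/s ≈ 8.632e+06 m/s
(c) With a = (rₚ + rₐ)/2 = 1.733e+07 m, vₚ = √(GM (2/rₚ − 1/a)) = √(2.362e+21 · (2/1.225e+07 − 1/1.733e+07)) m/s ≈ 1.579e+07 m/s
(d) e = (rₐ − rₚ)/(rₐ + rₚ) = (2.241e+07 − 1.225e+07)/(2.241e+07 + 1.225e+07) ≈ 0.2931
(e) Conservation of angular momentum (rₚvₚ = rₐvₐ) gives vₚ/vₐ = rₐ/rₚ = 2.241e+07/1.225e+07 ≈ 1.829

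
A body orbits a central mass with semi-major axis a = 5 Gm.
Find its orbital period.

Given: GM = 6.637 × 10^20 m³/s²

Convert to SI: a = 5 Gm = 5e+09 m.
Kepler's third law: T = 2π √(a³ / GM).
Substituting a = 5e+09 m and GM = 6.637e+20 m³/s²:
T = 2π √((5e+09)³ / 6.637e+20) s
T ≈ 8.623e+04 s = 23.95 hours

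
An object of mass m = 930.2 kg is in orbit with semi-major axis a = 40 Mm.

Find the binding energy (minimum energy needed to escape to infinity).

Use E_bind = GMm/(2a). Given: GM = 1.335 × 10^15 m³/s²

Convert to SI: a = 40 Mm = 4e+07 m.
Total orbital energy is E = −GMm/(2a); binding energy is E_bind = −E = GMm/(2a).
E_bind = 1.335e+15 · 930.2 / (2 · 4e+07) J ≈ 1.552e+10 J = 15.52 GJ.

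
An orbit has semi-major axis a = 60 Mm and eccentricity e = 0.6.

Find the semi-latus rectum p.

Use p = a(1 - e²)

Convert to SI: a = 60 Mm = 6e+07 m.
p = a (1 − e²).
p = 6e+07 · (1 − (0.6)²) = 6e+07 · 0.64 ≈ 3.84e+07 m = 38.4 Mm.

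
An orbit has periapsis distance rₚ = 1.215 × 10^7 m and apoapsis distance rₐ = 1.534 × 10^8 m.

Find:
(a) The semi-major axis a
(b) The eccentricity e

(a) a = (rₚ + rₐ) / 2 = (1.215e+07 + 1.534e+08) / 2 ≈ 8.278e+07 m = 8.277 × 10^7 m.
(b) e = (rₐ − rₚ) / (rₐ + rₚ) = (1.534e+08 − 1.215e+07) / (1.534e+08 + 1.215e+07) ≈ 0.8532.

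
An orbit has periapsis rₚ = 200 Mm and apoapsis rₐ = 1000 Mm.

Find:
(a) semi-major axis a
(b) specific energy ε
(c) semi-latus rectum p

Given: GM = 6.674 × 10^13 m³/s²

Convert to SI: rₚ = 200 Mm = 2e+08 m; rₐ = 1000 Mm = 1e+09 m.
(a) a = (rₚ + rₐ)/2 = (2e+08 + 1e+09)/2 ≈ 6e+08 m
(b) With a = (rₚ + rₐ)/2 = 6e+08 m, ε = −GM/(2a) = −6.674e+13/(2 · 6e+08) J/kg ≈ -5.562e+04 J/kg
(c) From a = (rₚ + rₐ)/2 = 6e+08 m and e = (rₐ − rₚ)/(rₐ + rₚ) = 0.666667, p = a(1 − e²) = 6e+08 · (1 − (0.666667)²) ≈ 3.333e+08 m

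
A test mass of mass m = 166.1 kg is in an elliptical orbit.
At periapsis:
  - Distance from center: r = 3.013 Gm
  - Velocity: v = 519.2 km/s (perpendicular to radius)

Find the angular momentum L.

Convert to SI: r = 3.013 Gm = 3.013e+09 m; v = 519.2 km/s = 519200 m/s.
Since v is perpendicular to r, L = m · v · r.
L = 166.1 · 519200 · 3.013e+09 kg·m²/s ≈ 2.598e+17 kg·m²/s.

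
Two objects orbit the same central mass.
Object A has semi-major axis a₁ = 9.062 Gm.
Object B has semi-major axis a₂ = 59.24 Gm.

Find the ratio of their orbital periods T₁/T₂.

Convert to SI: a₁ = 9.062 Gm = 9.062e+09 m; a₂ = 59.24 Gm = 5.924e+10 m.
From Kepler's third law, (T₁/T₂)² = (a₁/a₂)³, so T₁/T₂ = (a₁/a₂)^(3/2).
a₁/a₂ = 9.062e+09 / 5.924e+10 = 0.152971.
T₁/T₂ = (0.152971)^(3/2) ≈ 0.05983.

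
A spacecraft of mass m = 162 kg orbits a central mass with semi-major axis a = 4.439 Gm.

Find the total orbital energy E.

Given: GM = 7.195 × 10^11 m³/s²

Convert to SI: a = 4.439 Gm = 4.439e+09 m.
E = −GMm / (2a).
E = −7.195e+11 · 162 / (2 · 4.439e+09) J ≈ -1.313e+04 J = -13.13 kJ.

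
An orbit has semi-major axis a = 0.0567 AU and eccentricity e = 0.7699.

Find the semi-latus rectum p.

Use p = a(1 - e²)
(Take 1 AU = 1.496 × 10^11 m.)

Convert to SI: a = 0.0567 AU = 8.48232e+09 m.
p = a (1 − e²).
p = 8.48232e+09 · (1 − (0.7699)²) = 8.48232e+09 · 0.407254 ≈ 3.454e+09 m = 0.02309 AU.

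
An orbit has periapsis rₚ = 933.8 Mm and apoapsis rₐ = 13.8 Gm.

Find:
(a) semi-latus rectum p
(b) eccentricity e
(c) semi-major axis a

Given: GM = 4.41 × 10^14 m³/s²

Convert to SI: rₚ = 933.8 Mm = 9.338e+08 m; rₐ = 13.8 Gm = 1.38e+10 m.
(a) From a = (rₚ + rₐ)/2 = 7.3669e+09 m and e = (rₐ − rₚ)/(rₐ + rₚ) = 0.873244, p = a(1 − e²) = 7.3669e+09 · (1 − (0.873244)²) ≈ 1.749e+09 m
(b) e = (rₐ − rₚ)/(rₐ + rₚ) = (1.38e+10 − 9.338e+08)/(1.38e+10 + 9.338e+08) ≈ 0.8732
(c) a = (rₚ + rₐ)/2 = (9.338e+08 + 1.38e+10)/2 ≈ 7.367e+09 m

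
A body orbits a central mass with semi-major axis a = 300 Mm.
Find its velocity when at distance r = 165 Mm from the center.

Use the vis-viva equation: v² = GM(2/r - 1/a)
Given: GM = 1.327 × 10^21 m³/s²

Convert to SI: a = 300 Mm = 3e+08 m; r = 165 Mm = 1.65e+08 m.
Vis-viva: v = √(GM · (2/r − 1/a)).
2/r − 1/a = 2/1.65e+08 − 1/3e+08 = 8.78788e-09 m⁻¹.
v = √(1.327e+21 · 8.78788e-09) m/s ≈ 3.415e+06 m/s = 3415 km/s.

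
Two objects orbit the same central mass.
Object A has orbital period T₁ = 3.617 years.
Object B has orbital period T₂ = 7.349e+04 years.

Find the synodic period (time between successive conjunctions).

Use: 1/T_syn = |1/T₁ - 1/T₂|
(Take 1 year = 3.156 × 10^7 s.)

Convert to SI: T₁ = 3.617 years = 1.14153e+08 s; T₂ = 7.349e+04 years = 2.31934e+12 s.
T_syn = |T₁ · T₂ / (T₁ − T₂)|.
T_syn = |1.14153e+08 · 2.31934e+12 / (1.14153e+08 − 2.31934e+12)| s ≈ 1.142e+08 s = 3.617 years.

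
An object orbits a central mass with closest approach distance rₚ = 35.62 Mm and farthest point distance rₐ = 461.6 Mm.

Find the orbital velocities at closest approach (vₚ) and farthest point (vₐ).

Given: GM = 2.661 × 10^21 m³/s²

Convert to SI: rₚ = 35.62 Mm = 3.562e+07 m; rₐ = 461.6 Mm = 4.616e+08 m.
Use the vis-viva equation v² = GM(2/r − 1/a) with a = (rₚ + rₐ)/2 = (3.562e+07 + 4.616e+08)/2 = 2.4861e+08 m.
vₚ = √(GM · (2/rₚ − 1/a)) = √(2.661e+21 · (2/3.562e+07 − 1/2.4861e+08)) m/s ≈ 1.178e+07 m/s = 1.178e+04 km/s.
vₐ = √(GM · (2/rₐ − 1/a)) = √(2.661e+21 · (2/4.616e+08 − 1/2.4861e+08)) m/s ≈ 9.088e+05 m/s = 908.8 km/s.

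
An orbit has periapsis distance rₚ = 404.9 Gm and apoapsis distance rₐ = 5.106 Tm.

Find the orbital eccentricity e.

Convert to SI: rₚ = 404.9 Gm = 4.049e+11 m; rₐ = 5.106 Tm = 5.106e+12 m.
e = (rₐ − rₚ) / (rₐ + rₚ).
e = (5.106e+12 − 4.049e+11) / (5.106e+12 + 4.049e+11) = 4.7011e+12 / 5.5109e+12 ≈ 0.8531.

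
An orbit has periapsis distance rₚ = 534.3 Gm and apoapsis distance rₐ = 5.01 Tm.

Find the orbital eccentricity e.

Convert to SI: rₚ = 534.3 Gm = 5.343e+11 m; rₐ = 5.01 Tm = 5.01e+12 m.
e = (rₐ − rₚ) / (rₐ + rₚ).
e = (5.01e+12 − 5.343e+11) / (5.01e+12 + 5.343e+11) = 4.4757e+12 / 5.5443e+12 ≈ 0.8073.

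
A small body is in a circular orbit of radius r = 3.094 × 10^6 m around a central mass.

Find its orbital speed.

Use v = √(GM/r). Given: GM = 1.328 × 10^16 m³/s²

For a circular orbit, gravity supplies the centripetal force, so v = √(GM / r).
v = √(1.328e+16 / 3.094e+06) m/s ≈ 6.551e+04 m/s = 65.51 km/s.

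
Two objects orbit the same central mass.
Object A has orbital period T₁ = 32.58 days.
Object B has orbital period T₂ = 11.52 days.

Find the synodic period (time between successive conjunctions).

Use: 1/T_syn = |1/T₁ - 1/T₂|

Convert to SI: T₁ = 32.58 days = 2.81491e+06 s; T₂ = 11.52 days = 995328 s.
T_syn = |T₁ · T₂ / (T₁ − T₂)|.
T_syn = |2.81491e+06 · 995328 / (2.81491e+06 − 995328)| s ≈ 1.54e+06 s = 17.82 days.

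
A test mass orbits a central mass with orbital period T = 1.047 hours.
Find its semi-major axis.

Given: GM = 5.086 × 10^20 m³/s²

Convert to SI: T = 1.047 hours = 3769.2 s.
Invert Kepler's third law: a = (GM · T² / (4π²))^(1/3).
Substituting T = 3769.2 s and GM = 5.086e+20 m³/s²:
a = (5.086e+20 · (3769.2)² / (4π²))^(1/3) m
a ≈ 5.678e+08 m = 567.8 Mm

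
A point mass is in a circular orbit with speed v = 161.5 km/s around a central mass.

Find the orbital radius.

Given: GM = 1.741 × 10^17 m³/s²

Convert to SI: v = 161.5 km/s = 161500 m/s.
For a circular orbit, v² = GM / r, so r = GM / v².
r = 1.741e+17 / (161500)² m ≈ 6.675e+06 m = 6.675 × 10^6 m.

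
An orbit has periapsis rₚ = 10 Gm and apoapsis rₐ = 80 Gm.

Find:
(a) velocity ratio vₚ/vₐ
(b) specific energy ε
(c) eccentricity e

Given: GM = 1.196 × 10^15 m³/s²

Convert to SI: rₚ = 10 Gm = 1e+10 m; rₐ = 80 Gm = 8e+10 m.
(a) Conservation of angular momentum (rₚvₚ = rₐvₐ) gives vₚ/vₐ = rₐ/rₚ = 8e+10/1e+10 ≈ 8
(b) With a = (rₚ + rₐ)/2 = 4.5e+10 m, ε = −GM/(2a) = −1.196e+15/(2 · 4.5e+10) J/kg ≈ -1.329e+04 J/kg
(c) e = (rₐ − rₚ)/(rₐ + rₚ) = (8e+10 − 1e+10)/(8e+10 + 1e+10) ≈ 0.7778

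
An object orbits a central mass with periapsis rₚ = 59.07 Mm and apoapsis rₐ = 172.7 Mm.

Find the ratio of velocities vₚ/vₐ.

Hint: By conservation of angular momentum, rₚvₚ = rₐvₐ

Convert to SI: rₚ = 59.07 Mm = 5.907e+07 m; rₐ = 172.7 Mm = 1.727e+08 m.
Conservation of angular momentum gives rₚvₚ = rₐvₐ, so vₚ/vₐ = rₐ/rₚ.
vₚ/vₐ = 1.727e+08 / 5.907e+07 ≈ 2.924.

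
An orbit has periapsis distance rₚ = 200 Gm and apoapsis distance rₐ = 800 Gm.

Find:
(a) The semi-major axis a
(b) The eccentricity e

Convert to SI: rₚ = 200 Gm = 2e+11 m; rₐ = 800 Gm = 8e+11 m.
(a) a = (rₚ + rₐ) / 2 = (2e+11 + 8e+11) / 2 ≈ 5e+11 m = 500 Gm.
(b) e = (rₐ − rₚ) / (rₐ + rₚ) = (8e+11 − 2e+11) / (8e+11 + 2e+11) ≈ 0.6.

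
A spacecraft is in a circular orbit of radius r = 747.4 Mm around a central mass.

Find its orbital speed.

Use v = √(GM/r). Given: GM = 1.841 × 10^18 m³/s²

Convert to SI: r = 747.4 Mm = 7.474e+08 m.
For a circular orbit, gravity supplies the centripetal force, so v = √(GM / r).
v = √(1.841e+18 / 7.474e+08) m/s ≈ 4.963e+04 m/s = 49.63 km/s.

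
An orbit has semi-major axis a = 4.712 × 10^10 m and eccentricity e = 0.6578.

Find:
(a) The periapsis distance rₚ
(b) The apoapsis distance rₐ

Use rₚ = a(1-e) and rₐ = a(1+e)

(a) rₚ = a(1 − e) = 4.712e+10 · (1 − 0.6578) = 4.712e+10 · 0.3422 ≈ 1.612e+10 m = 1.612 × 10^10 m.
(b) rₐ = a(1 + e) = 4.712e+10 · (1 + 0.6578) = 4.712e+10 · 1.6578 ≈ 7.812e+10 m = 7.812 × 10^10 m.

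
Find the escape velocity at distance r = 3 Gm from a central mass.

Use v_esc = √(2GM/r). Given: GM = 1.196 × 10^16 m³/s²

Convert to SI: r = 3 Gm = 3e+09 m.
Escape velocity comes from setting total energy to zero: ½v² − GM/r = 0 ⇒ v_esc = √(2GM / r).
v_esc = √(2 · 1.196e+16 / 3e+09) m/s ≈ 2824 m/s = 2.824 km/s.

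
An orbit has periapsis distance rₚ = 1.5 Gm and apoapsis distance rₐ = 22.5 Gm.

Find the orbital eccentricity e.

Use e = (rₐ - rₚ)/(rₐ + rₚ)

Convert to SI: rₚ = 1.5 Gm = 1.5e+09 m; rₐ = 22.5 Gm = 2.25e+10 m.
e = (rₐ − rₚ) / (rₐ + rₚ).
e = (2.25e+10 − 1.5e+09) / (2.25e+10 + 1.5e+09) = 2.1e+10 / 2.4e+10 ≈ 0.875.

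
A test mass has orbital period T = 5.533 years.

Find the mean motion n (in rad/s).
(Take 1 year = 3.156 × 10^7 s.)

Convert to SI: T = 5.533 years = 1.74621e+08 s.
n = 2π / T.
n = 2π / 1.74621e+08 s ≈ 3.598e-08 rad/s.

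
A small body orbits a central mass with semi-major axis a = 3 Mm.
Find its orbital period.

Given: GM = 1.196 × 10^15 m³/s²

Convert to SI: a = 3 Mm = 3e+06 m.
Kepler's third law: T = 2π √(a³ / GM).
Substituting a = 3e+06 m and GM = 1.196e+15 m³/s²:
T = 2π √((3e+06)³ / 1.196e+15) s
T ≈ 944.1 s = 15.73 minutes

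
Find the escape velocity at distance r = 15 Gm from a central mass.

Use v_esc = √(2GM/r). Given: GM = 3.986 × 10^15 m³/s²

Convert to SI: r = 15 Gm = 1.5e+10 m.
Escape velocity comes from setting total energy to zero: ½v² − GM/r = 0 ⇒ v_esc = √(2GM / r).
v_esc = √(2 · 3.986e+15 / 1.5e+10) m/s ≈ 729 m/s = 729 m/s.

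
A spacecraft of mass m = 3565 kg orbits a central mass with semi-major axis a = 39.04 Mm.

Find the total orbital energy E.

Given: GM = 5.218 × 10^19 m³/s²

Convert to SI: a = 39.04 Mm = 3.904e+07 m.
E = −GMm / (2a).
E = −5.218e+19 · 3565 / (2 · 3.904e+07) J ≈ -2.382e+15 J = -2.382 PJ.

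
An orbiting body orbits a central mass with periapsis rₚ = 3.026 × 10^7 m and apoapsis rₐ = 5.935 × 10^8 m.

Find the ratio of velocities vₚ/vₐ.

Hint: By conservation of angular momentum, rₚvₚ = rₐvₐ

Conservation of angular momentum gives rₚvₚ = rₐvₐ, so vₚ/vₐ = rₐ/rₚ.
vₚ/vₐ = 5.935e+08 / 3.026e+07 ≈ 19.61.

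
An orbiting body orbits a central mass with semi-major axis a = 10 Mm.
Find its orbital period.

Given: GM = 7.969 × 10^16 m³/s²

Convert to SI: a = 10 Mm = 1e+07 m.
Kepler's third law: T = 2π √(a³ / GM).
Substituting a = 1e+07 m and GM = 7.969e+16 m³/s²:
T = 2π √((1e+07)³ / 7.969e+16) s
T ≈ 703.8 s = 11.73 minutes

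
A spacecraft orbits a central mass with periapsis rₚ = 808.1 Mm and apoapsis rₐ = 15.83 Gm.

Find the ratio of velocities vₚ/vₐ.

Convert to SI: rₚ = 808.1 Mm = 8.081e+08 m; rₐ = 15.83 Gm = 1.583e+10 m.
Conservation of angular momentum gives rₚvₚ = rₐvₐ, so vₚ/vₐ = rₐ/rₚ.
vₚ/vₐ = 1.583e+10 / 8.081e+08 ≈ 19.59.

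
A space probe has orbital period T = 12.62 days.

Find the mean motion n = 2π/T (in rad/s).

Convert to SI: T = 12.62 days = 1.09037e+06 s.
n = 2π / T.
n = 2π / 1.09037e+06 s ≈ 5.762e-06 rad/s.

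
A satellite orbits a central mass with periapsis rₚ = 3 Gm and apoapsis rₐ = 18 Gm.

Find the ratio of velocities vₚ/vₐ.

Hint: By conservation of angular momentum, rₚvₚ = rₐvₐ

Convert to SI: rₚ = 3 Gm = 3e+09 m; rₐ = 18 Gm = 1.8e+10 m.
Conservation of angular momentum gives rₚvₚ = rₐvₐ, so vₚ/vₐ = rₐ/rₚ.
vₚ/vₐ = 1.8e+10 / 3e+09 ≈ 6.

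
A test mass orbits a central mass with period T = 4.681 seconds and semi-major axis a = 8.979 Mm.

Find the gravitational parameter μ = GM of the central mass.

Convert to SI: a = 8.979 Mm = 8.979e+06 m.
GM = 4π² · a³ / T².
GM = 4π² · (8.979e+06)³ / (4.681)² m³/s² ≈ 1.304e+21 m³/s² = 1.304 × 10^21 m³/s².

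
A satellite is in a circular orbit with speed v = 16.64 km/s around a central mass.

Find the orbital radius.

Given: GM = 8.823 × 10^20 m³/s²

Convert to SI: v = 16.64 km/s = 16640 m/s.
For a circular orbit, v² = GM / r, so r = GM / v².
r = 8.823e+20 / (16640)² m ≈ 3.186e+12 m = 3.186 Tm.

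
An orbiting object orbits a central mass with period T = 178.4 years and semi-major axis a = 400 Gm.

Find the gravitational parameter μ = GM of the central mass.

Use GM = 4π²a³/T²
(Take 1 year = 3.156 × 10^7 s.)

Convert to SI: T = 178.4 years = 5.6303e+09 s; a = 400 Gm = 4e+11 m.
GM = 4π² · a³ / T².
GM = 4π² · (4e+11)³ / (5.6303e+09)² m³/s² ≈ 7.97e+16 m³/s² = 7.97 × 10^16 m³/s².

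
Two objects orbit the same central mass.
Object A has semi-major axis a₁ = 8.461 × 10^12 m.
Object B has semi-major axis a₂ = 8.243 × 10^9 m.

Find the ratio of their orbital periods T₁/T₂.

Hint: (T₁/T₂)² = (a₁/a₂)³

From Kepler's third law, (T₁/T₂)² = (a₁/a₂)³, so T₁/T₂ = (a₁/a₂)^(3/2).
a₁/a₂ = 8.461e+12 / 8.243e+09 = 1026.45.
T₁/T₂ = (1026.45)^(3/2) ≈ 3.289e+04.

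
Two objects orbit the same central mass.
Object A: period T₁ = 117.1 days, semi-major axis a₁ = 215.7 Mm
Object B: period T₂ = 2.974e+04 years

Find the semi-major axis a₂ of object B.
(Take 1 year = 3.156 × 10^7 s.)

Convert to SI: T₁ = 117.1 days = 1.01174e+07 s; a₁ = 215.7 Mm = 2.157e+08 m; T₂ = 2.974e+04 years = 9.38594e+11 s.
Kepler's third law: (T₁/T₂)² = (a₁/a₂)³ ⇒ a₂ = a₁ · (T₂/T₁)^(2/3).
T₂/T₁ = 9.38594e+11 / 1.01174e+07 = 92769.9.
a₂ = 2.157e+08 · (92769.9)^(2/3) m ≈ 4.42e+11 m = 442 Gm.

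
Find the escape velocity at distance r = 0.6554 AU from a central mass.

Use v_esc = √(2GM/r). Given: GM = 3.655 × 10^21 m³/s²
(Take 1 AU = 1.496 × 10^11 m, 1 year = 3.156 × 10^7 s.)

Convert to SI: r = 0.6554 AU = 9.80478e+10 m.
Escape velocity comes from setting total energy to zero: ½v² − GM/r = 0 ⇒ v_esc = √(2GM / r).
v_esc = √(2 · 3.655e+21 / 9.80478e+10) m/s ≈ 2.73e+05 m/s = 57.6 AU/year.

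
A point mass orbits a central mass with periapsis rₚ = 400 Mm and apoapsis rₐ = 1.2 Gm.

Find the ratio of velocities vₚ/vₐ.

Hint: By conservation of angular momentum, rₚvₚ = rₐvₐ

Convert to SI: rₚ = 400 Mm = 4e+08 m; rₐ = 1.2 Gm = 1.2e+09 m.
Conservation of angular momentum gives rₚvₚ = rₐvₐ, so vₚ/vₐ = rₐ/rₚ.
vₚ/vₐ = 1.2e+09 / 4e+08 ≈ 3.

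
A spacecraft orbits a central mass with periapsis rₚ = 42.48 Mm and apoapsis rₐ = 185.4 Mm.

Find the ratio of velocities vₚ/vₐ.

Convert to SI: rₚ = 42.48 Mm = 4.248e+07 m; rₐ = 185.4 Mm = 1.854e+08 m.
Conservation of angular momentum gives rₚvₚ = rₐvₐ, so vₚ/vₐ = rₐ/rₚ.
vₚ/vₐ = 1.854e+08 / 4.248e+07 ≈ 4.364.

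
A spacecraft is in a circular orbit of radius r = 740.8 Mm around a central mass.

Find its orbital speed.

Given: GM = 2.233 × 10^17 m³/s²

Convert to SI: r = 740.8 Mm = 7.408e+08 m.
For a circular orbit, gravity supplies the centripetal force, so v = √(GM / r).
v = √(2.233e+17 / 7.408e+08) m/s ≈ 1.736e+04 m/s = 17.36 km/s.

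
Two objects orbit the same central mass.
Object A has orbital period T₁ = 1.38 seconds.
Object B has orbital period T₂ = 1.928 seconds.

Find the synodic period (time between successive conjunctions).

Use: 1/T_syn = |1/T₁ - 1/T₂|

T_syn = |T₁ · T₂ / (T₁ − T₂)|.
T_syn = |1.38 · 1.928 / (1.38 − 1.928)| s ≈ 4.855 s = 4.855 seconds.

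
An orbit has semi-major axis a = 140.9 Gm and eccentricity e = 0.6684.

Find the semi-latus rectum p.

Convert to SI: a = 140.9 Gm = 1.409e+11 m.
p = a (1 − e²).
p = 1.409e+11 · (1 − (0.6684)²) = 1.409e+11 · 0.553241 ≈ 7.795e+10 m = 77.95 Gm.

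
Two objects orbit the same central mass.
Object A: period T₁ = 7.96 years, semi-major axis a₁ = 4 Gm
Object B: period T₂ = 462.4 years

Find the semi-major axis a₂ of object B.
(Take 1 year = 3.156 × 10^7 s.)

Convert to SI: T₁ = 7.96 years = 2.51218e+08 s; a₁ = 4 Gm = 4e+09 m; T₂ = 462.4 years = 1.45933e+10 s.
Kepler's third law: (T₁/T₂)² = (a₁/a₂)³ ⇒ a₂ = a₁ · (T₂/T₁)^(2/3).
T₂/T₁ = 1.45933e+10 / 2.51218e+08 = 58.0905.
a₂ = 4e+09 · (58.0905)^(2/3) m ≈ 6e+10 m = 60 Gm.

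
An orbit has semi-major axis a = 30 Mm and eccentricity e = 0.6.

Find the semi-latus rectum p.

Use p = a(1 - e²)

Convert to SI: a = 30 Mm = 3e+07 m.
p = a (1 − e²).
p = 3e+07 · (1 − (0.6)²) = 3e+07 · 0.64 ≈ 1.92e+07 m = 19.2 Mm.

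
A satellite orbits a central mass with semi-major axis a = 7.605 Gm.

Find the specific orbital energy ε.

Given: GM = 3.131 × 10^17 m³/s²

Convert to SI: a = 7.605 Gm = 7.605e+09 m.
ε = −GM / (2a).
ε = −3.131e+17 / (2 · 7.605e+09) J/kg ≈ -2.059e+07 J/kg = -20.59 MJ/kg.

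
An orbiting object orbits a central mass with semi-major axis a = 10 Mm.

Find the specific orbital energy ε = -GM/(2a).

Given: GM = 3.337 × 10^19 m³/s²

Convert to SI: a = 10 Mm = 1e+07 m.
ε = −GM / (2a).
ε = −3.337e+19 / (2 · 1e+07) J/kg ≈ -1.668e+12 J/kg = -1668 GJ/kg.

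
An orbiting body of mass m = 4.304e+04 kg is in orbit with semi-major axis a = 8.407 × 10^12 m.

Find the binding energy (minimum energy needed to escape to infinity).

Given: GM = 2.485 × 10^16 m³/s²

Total orbital energy is E = −GMm/(2a); binding energy is E_bind = −E = GMm/(2a).
E_bind = 2.485e+16 · 4.304e+04 / (2 · 8.407e+12) J ≈ 6.361e+07 J = 63.61 MJ.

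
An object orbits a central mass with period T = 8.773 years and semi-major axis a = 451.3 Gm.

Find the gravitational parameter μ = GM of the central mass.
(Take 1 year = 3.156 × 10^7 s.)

Convert to SI: T = 8.773 years = 2.76876e+08 s; a = 451.3 Gm = 4.513e+11 m.
GM = 4π² · a³ / T².
GM = 4π² · (4.513e+11)³ / (2.76876e+08)² m³/s² ≈ 4.734e+19 m³/s² = 4.734 × 10^19 m³/s².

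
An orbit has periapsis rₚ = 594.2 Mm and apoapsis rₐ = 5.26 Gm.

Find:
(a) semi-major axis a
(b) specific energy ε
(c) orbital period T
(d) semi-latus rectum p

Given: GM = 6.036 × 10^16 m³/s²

Convert to SI: rₚ = 594.2 Mm = 5.942e+08 m; rₐ = 5.26 Gm = 5.26e+09 m.
(a) a = (rₚ + rₐ)/2 = (5.942e+08 + 5.26e+09)/2 ≈ 2.927e+09 m
(b) With a = (rₚ + rₐ)/2 = 2.9271e+09 m, ε = −GM/(2a) = −6.036e+16/(2 · 2.9271e+09) J/kg ≈ -1.031e+07 J/kg
(c) With a = (rₚ + rₐ)/2 = 2.9271e+09 m, T = 2π √(a³/GM) = 2π √((2.9271e+09)³/6.036e+16) s ≈ 4.05e+06 s
(d) From a = (rₚ + rₐ)/2 = 2.9271e+09 m and e = (rₐ − rₚ)/(rₐ + rₚ) = 0.797, p = a(1 − e²) = 2.9271e+09 · (1 − (0.797)²) ≈ 1.068e+09 m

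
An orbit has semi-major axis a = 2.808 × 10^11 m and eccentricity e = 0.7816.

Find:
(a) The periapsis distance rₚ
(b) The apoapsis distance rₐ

(a) rₚ = a(1 − e) = 2.808e+11 · (1 − 0.7816) = 2.808e+11 · 0.2184 ≈ 6.133e+10 m = 6.133 × 10^10 m.
(b) rₐ = a(1 + e) = 2.808e+11 · (1 + 0.7816) = 2.808e+11 · 1.7816 ≈ 5.003e+11 m = 5.003 × 10^11 m.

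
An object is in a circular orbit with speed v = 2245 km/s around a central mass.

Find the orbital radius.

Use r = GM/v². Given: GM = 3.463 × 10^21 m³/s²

Convert to SI: v = 2245 km/s = 2.245e+06 m/s.
For a circular orbit, v² = GM / r, so r = GM / v².
r = 3.463e+21 / (2.245e+06)² m ≈ 6.871e+08 m = 687.1 Mm.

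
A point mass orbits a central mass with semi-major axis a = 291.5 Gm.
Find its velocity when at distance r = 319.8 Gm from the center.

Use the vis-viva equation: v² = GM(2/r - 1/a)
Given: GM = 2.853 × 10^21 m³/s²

Convert to SI: a = 291.5 Gm = 2.915e+11 m; r = 319.8 Gm = 3.198e+11 m.
Vis-viva: v = √(GM · (2/r − 1/a)).
2/r − 1/a = 2/3.198e+11 − 1/2.915e+11 = 2.82338e-12 m⁻¹.
v = √(2.853e+21 · 2.82338e-12) m/s ≈ 8.975e+04 m/s = 89.75 km/s.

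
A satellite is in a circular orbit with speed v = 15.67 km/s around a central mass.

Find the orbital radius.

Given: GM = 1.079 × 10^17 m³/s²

Convert to SI: v = 15.67 km/s = 15670 m/s.
For a circular orbit, v² = GM / r, so r = GM / v².
r = 1.079e+17 / (15670)² m ≈ 4.394e+08 m = 439.4 Mm.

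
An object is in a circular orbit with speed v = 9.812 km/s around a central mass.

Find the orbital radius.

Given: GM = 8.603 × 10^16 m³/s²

Convert to SI: v = 9.812 km/s = 9812 m/s.
For a circular orbit, v² = GM / r, so r = GM / v².
r = 8.603e+16 / (9812)² m ≈ 8.936e+08 m = 893.6 Mm.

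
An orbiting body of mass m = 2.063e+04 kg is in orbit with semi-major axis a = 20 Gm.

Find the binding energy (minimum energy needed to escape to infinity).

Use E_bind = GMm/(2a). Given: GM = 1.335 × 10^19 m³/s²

Convert to SI: a = 20 Gm = 2e+10 m.
Total orbital energy is E = −GMm/(2a); binding energy is E_bind = −E = GMm/(2a).
E_bind = 1.335e+19 · 2.063e+04 / (2 · 2e+10) J ≈ 6.885e+12 J = 6.885 TJ.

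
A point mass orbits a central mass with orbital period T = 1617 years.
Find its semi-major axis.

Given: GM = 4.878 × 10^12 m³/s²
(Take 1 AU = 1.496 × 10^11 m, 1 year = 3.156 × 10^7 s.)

Convert to SI: T = 1617 years = 5.10325e+10 s.
Invert Kepler's third law: a = (GM · T² / (4π²))^(1/3).
Substituting T = 5.10325e+10 s and GM = 4.878e+12 m³/s²:
a = (4.878e+12 · (5.10325e+10)² / (4π²))^(1/3) m
a ≈ 6.853e+10 m = 0.4581 AU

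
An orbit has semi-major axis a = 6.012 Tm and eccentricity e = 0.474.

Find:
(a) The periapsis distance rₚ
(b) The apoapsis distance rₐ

Convert to SI: a = 6.012 Tm = 6.012e+12 m.
(a) rₚ = a(1 − e) = 6.012e+12 · (1 − 0.474) = 6.012e+12 · 0.526 ≈ 3.162e+12 m = 3.162 Tm.
(b) rₐ = a(1 + e) = 6.012e+12 · (1 + 0.474) = 6.012e+12 · 1.474 ≈ 8.862e+12 m = 8.862 Tm.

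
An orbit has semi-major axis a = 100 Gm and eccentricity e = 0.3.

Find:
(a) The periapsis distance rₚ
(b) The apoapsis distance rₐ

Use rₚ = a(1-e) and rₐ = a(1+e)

Convert to SI: a = 100 Gm = 1e+11 m.
(a) rₚ = a(1 − e) = 1e+11 · (1 − 0.3) = 1e+11 · 0.7 ≈ 7e+10 m = 70 Gm.
(b) rₐ = a(1 + e) = 1e+11 · (1 + 0.3) = 1e+11 · 1.3 ≈ 1.3e+11 m = 130 Gm.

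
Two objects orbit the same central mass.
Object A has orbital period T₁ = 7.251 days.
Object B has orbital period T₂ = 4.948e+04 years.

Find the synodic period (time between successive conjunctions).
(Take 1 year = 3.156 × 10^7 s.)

Convert to SI: T₁ = 7.251 days = 626486 s; T₂ = 4.948e+04 years = 1.56159e+12 s.
T_syn = |T₁ · T₂ / (T₁ − T₂)|.
T_syn = |626486 · 1.56159e+12 / (626486 − 1.56159e+12)| s ≈ 6.265e+05 s = 7.251 days.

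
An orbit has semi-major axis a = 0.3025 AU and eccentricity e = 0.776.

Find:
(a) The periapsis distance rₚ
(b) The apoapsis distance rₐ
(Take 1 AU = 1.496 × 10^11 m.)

Convert to SI: a = 0.3025 AU = 4.5254e+10 m.
(a) rₚ = a(1 − e) = 4.5254e+10 · (1 − 0.776) = 4.5254e+10 · 0.224 ≈ 1.014e+10 m = 0.06776 AU.
(b) rₐ = a(1 + e) = 4.5254e+10 · (1 + 0.776) = 4.5254e+10 · 1.776 ≈ 8.037e+10 m = 0.5372 AU.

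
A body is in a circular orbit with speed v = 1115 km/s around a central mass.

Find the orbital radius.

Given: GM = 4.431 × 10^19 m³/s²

Convert to SI: v = 1115 km/s = 1.115e+06 m/s.
For a circular orbit, v² = GM / r, so r = GM / v².
r = 4.431e+19 / (1.115e+06)² m ≈ 3.564e+07 m = 35.64 Mm.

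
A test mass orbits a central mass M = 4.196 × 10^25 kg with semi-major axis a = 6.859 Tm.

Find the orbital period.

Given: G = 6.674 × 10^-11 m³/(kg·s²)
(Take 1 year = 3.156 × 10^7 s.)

Convert to SI: a = 6.859 Tm = 6.859e+12 m.
GM = G · M = 6.674e-11 · 4.196e+25 = 2.80041e+15 m³/s².
Kepler's third law: T = 2π √(a³ / GM).
Substituting a = 6.859e+12 m and GM = 2.80041e+15 m³/s²:
T = 2π √((6.859e+12)³ / 2.80041e+15) s
T ≈ 2.133e+12 s = 6.758e+04 years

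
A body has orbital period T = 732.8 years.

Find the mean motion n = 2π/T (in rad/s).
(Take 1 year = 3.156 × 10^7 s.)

Convert to SI: T = 732.8 years = 2.31272e+10 s.
n = 2π / T.
n = 2π / 2.31272e+10 s ≈ 2.717e-10 rad/s.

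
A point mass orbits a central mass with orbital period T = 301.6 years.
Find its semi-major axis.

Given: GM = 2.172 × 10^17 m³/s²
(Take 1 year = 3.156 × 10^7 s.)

Convert to SI: T = 301.6 years = 9.5185e+09 s.
Invert Kepler's third law: a = (GM · T² / (4π²))^(1/3).
Substituting T = 9.5185e+09 s and GM = 2.172e+17 m³/s²:
a = (2.172e+17 · (9.5185e+09)² / (4π²))^(1/3) m
a ≈ 7.929e+11 m = 792.9 Gm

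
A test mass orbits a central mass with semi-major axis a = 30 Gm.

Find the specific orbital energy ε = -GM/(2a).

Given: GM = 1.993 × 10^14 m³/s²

Convert to SI: a = 30 Gm = 3e+10 m.
ε = −GM / (2a).
ε = −1.993e+14 / (2 · 3e+10) J/kg ≈ -3322 J/kg = -3.322 kJ/kg.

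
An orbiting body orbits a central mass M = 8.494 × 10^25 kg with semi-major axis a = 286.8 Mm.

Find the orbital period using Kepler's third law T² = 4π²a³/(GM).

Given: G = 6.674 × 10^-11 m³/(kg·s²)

Convert to SI: a = 286.8 Mm = 2.868e+08 m.
GM = G · M = 6.674e-11 · 8.494e+25 = 5.6689e+15 m³/s².
Kepler's third law: T = 2π √(a³ / GM).
Substituting a = 2.868e+08 m and GM = 5.6689e+15 m³/s²:
T = 2π √((2.868e+08)³ / 5.6689e+15) s
T ≈ 4.053e+05 s = 4.691 days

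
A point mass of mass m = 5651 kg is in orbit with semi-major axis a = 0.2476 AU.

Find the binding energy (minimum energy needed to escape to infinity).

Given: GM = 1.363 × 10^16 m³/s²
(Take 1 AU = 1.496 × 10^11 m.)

Convert to SI: a = 0.2476 AU = 3.7041e+10 m.
Total orbital energy is E = −GMm/(2a); binding energy is E_bind = −E = GMm/(2a).
E_bind = 1.363e+16 · 5651 / (2 · 3.7041e+10) J ≈ 1.04e+09 J = 1.04 GJ.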